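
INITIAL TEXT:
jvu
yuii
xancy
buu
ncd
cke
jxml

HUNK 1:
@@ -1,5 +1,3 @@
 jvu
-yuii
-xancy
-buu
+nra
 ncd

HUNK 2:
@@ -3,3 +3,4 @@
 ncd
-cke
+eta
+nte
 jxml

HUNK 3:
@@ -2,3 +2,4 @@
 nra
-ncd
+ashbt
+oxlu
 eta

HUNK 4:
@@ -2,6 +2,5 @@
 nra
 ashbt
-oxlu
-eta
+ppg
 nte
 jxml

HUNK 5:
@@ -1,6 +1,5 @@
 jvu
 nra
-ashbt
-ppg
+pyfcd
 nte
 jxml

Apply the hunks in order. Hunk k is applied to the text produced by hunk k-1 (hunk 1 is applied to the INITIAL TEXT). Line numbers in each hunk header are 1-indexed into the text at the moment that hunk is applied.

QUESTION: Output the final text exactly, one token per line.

Hunk 1: at line 1 remove [yuii,xancy,buu] add [nra] -> 5 lines: jvu nra ncd cke jxml
Hunk 2: at line 3 remove [cke] add [eta,nte] -> 6 lines: jvu nra ncd eta nte jxml
Hunk 3: at line 2 remove [ncd] add [ashbt,oxlu] -> 7 lines: jvu nra ashbt oxlu eta nte jxml
Hunk 4: at line 2 remove [oxlu,eta] add [ppg] -> 6 lines: jvu nra ashbt ppg nte jxml
Hunk 5: at line 1 remove [ashbt,ppg] add [pyfcd] -> 5 lines: jvu nra pyfcd nte jxml

Answer: jvu
nra
pyfcd
nte
jxml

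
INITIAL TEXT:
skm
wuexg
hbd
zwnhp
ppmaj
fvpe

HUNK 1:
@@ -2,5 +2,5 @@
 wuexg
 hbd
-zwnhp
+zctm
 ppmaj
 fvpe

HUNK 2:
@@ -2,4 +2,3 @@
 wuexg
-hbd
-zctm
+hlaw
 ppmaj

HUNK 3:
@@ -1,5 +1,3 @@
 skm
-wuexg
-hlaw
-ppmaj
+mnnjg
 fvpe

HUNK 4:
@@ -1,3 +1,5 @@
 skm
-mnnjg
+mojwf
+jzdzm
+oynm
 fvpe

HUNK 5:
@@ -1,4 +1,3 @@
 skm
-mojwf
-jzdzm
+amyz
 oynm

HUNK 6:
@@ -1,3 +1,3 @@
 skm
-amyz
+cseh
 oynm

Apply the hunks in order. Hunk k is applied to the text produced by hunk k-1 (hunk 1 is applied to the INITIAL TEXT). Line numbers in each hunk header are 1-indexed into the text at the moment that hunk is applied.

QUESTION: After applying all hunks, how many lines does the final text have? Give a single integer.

Answer: 4

Derivation:
Hunk 1: at line 2 remove [zwnhp] add [zctm] -> 6 lines: skm wuexg hbd zctm ppmaj fvpe
Hunk 2: at line 2 remove [hbd,zctm] add [hlaw] -> 5 lines: skm wuexg hlaw ppmaj fvpe
Hunk 3: at line 1 remove [wuexg,hlaw,ppmaj] add [mnnjg] -> 3 lines: skm mnnjg fvpe
Hunk 4: at line 1 remove [mnnjg] add [mojwf,jzdzm,oynm] -> 5 lines: skm mojwf jzdzm oynm fvpe
Hunk 5: at line 1 remove [mojwf,jzdzm] add [amyz] -> 4 lines: skm amyz oynm fvpe
Hunk 6: at line 1 remove [amyz] add [cseh] -> 4 lines: skm cseh oynm fvpe
Final line count: 4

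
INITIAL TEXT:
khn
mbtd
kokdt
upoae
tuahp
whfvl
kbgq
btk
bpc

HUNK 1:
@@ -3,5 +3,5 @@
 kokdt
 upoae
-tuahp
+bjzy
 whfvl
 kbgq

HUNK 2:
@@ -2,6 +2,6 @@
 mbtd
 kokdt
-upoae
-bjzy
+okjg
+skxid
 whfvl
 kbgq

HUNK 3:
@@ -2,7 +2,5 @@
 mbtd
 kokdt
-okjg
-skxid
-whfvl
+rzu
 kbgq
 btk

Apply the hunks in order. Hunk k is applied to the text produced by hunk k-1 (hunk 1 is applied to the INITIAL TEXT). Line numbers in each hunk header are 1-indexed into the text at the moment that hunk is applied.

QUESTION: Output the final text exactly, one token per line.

Hunk 1: at line 3 remove [tuahp] add [bjzy] -> 9 lines: khn mbtd kokdt upoae bjzy whfvl kbgq btk bpc
Hunk 2: at line 2 remove [upoae,bjzy] add [okjg,skxid] -> 9 lines: khn mbtd kokdt okjg skxid whfvl kbgq btk bpc
Hunk 3: at line 2 remove [okjg,skxid,whfvl] add [rzu] -> 7 lines: khn mbtd kokdt rzu kbgq btk bpc

Answer: khn
mbtd
kokdt
rzu
kbgq
btk
bpc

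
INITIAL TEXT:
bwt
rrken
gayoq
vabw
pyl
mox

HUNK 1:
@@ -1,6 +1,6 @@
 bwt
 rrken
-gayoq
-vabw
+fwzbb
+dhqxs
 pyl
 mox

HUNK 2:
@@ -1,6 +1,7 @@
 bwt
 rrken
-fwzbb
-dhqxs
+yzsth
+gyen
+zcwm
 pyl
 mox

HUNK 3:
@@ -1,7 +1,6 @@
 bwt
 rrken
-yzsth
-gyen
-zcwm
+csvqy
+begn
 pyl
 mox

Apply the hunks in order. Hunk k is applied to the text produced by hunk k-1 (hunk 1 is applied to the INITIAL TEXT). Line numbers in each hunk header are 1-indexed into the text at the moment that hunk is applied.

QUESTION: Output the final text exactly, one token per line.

Answer: bwt
rrken
csvqy
begn
pyl
mox

Derivation:
Hunk 1: at line 1 remove [gayoq,vabw] add [fwzbb,dhqxs] -> 6 lines: bwt rrken fwzbb dhqxs pyl mox
Hunk 2: at line 1 remove [fwzbb,dhqxs] add [yzsth,gyen,zcwm] -> 7 lines: bwt rrken yzsth gyen zcwm pyl mox
Hunk 3: at line 1 remove [yzsth,gyen,zcwm] add [csvqy,begn] -> 6 lines: bwt rrken csvqy begn pyl mox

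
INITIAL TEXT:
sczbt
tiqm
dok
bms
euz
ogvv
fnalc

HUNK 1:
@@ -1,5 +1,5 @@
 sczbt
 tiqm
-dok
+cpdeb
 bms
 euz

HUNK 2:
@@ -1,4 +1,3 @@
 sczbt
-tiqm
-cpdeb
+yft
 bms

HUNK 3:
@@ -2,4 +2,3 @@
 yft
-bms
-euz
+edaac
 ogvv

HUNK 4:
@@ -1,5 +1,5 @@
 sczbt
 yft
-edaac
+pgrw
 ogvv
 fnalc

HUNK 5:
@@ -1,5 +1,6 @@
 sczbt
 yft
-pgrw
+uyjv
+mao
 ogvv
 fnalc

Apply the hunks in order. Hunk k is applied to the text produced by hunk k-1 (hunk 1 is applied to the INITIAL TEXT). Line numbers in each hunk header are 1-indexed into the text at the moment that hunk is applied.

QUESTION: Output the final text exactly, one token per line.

Hunk 1: at line 1 remove [dok] add [cpdeb] -> 7 lines: sczbt tiqm cpdeb bms euz ogvv fnalc
Hunk 2: at line 1 remove [tiqm,cpdeb] add [yft] -> 6 lines: sczbt yft bms euz ogvv fnalc
Hunk 3: at line 2 remove [bms,euz] add [edaac] -> 5 lines: sczbt yft edaac ogvv fnalc
Hunk 4: at line 1 remove [edaac] add [pgrw] -> 5 lines: sczbt yft pgrw ogvv fnalc
Hunk 5: at line 1 remove [pgrw] add [uyjv,mao] -> 6 lines: sczbt yft uyjv mao ogvv fnalc

Answer: sczbt
yft
uyjv
mao
ogvv
fnalc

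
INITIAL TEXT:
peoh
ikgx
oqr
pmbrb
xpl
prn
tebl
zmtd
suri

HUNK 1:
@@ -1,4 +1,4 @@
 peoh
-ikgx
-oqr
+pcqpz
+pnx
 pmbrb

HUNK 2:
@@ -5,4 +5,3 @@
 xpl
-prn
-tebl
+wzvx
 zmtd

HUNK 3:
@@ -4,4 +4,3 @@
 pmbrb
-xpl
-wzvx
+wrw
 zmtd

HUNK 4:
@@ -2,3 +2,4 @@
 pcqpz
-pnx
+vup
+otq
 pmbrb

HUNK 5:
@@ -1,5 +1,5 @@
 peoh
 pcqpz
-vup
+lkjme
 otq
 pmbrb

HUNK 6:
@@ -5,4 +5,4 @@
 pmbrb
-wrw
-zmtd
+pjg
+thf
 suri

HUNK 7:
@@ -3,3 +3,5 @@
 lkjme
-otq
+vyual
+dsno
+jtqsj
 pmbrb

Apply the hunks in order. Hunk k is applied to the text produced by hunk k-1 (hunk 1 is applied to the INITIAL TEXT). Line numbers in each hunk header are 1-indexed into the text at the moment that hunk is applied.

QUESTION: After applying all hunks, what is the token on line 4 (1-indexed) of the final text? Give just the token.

Answer: vyual

Derivation:
Hunk 1: at line 1 remove [ikgx,oqr] add [pcqpz,pnx] -> 9 lines: peoh pcqpz pnx pmbrb xpl prn tebl zmtd suri
Hunk 2: at line 5 remove [prn,tebl] add [wzvx] -> 8 lines: peoh pcqpz pnx pmbrb xpl wzvx zmtd suri
Hunk 3: at line 4 remove [xpl,wzvx] add [wrw] -> 7 lines: peoh pcqpz pnx pmbrb wrw zmtd suri
Hunk 4: at line 2 remove [pnx] add [vup,otq] -> 8 lines: peoh pcqpz vup otq pmbrb wrw zmtd suri
Hunk 5: at line 1 remove [vup] add [lkjme] -> 8 lines: peoh pcqpz lkjme otq pmbrb wrw zmtd suri
Hunk 6: at line 5 remove [wrw,zmtd] add [pjg,thf] -> 8 lines: peoh pcqpz lkjme otq pmbrb pjg thf suri
Hunk 7: at line 3 remove [otq] add [vyual,dsno,jtqsj] -> 10 lines: peoh pcqpz lkjme vyual dsno jtqsj pmbrb pjg thf suri
Final line 4: vyual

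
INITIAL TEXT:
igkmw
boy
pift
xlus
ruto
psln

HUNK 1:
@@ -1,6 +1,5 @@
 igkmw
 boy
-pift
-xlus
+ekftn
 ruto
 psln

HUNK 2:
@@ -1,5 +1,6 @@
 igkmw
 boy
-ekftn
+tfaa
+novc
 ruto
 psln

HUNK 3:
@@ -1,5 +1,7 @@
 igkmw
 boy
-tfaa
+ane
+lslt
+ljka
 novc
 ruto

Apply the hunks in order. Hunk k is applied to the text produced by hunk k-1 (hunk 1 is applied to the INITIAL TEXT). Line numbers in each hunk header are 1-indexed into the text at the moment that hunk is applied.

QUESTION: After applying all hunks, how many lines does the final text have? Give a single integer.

Answer: 8

Derivation:
Hunk 1: at line 1 remove [pift,xlus] add [ekftn] -> 5 lines: igkmw boy ekftn ruto psln
Hunk 2: at line 1 remove [ekftn] add [tfaa,novc] -> 6 lines: igkmw boy tfaa novc ruto psln
Hunk 3: at line 1 remove [tfaa] add [ane,lslt,ljka] -> 8 lines: igkmw boy ane lslt ljka novc ruto psln
Final line count: 8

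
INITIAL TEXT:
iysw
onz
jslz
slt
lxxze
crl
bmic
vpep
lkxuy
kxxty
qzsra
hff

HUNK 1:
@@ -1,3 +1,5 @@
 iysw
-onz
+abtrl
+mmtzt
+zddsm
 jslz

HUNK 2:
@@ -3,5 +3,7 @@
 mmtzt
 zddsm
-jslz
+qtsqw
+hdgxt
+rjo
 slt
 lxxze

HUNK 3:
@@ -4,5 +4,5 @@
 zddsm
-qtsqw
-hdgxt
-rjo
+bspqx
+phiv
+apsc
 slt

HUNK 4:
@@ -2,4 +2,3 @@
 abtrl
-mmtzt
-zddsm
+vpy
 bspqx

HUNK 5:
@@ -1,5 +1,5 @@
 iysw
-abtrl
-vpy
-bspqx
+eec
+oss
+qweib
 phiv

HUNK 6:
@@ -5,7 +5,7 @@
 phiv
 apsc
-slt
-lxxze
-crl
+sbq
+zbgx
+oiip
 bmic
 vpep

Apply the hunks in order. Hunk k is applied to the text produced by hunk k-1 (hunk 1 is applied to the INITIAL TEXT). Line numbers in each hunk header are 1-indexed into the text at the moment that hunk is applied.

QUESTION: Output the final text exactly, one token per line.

Hunk 1: at line 1 remove [onz] add [abtrl,mmtzt,zddsm] -> 14 lines: iysw abtrl mmtzt zddsm jslz slt lxxze crl bmic vpep lkxuy kxxty qzsra hff
Hunk 2: at line 3 remove [jslz] add [qtsqw,hdgxt,rjo] -> 16 lines: iysw abtrl mmtzt zddsm qtsqw hdgxt rjo slt lxxze crl bmic vpep lkxuy kxxty qzsra hff
Hunk 3: at line 4 remove [qtsqw,hdgxt,rjo] add [bspqx,phiv,apsc] -> 16 lines: iysw abtrl mmtzt zddsm bspqx phiv apsc slt lxxze crl bmic vpep lkxuy kxxty qzsra hff
Hunk 4: at line 2 remove [mmtzt,zddsm] add [vpy] -> 15 lines: iysw abtrl vpy bspqx phiv apsc slt lxxze crl bmic vpep lkxuy kxxty qzsra hff
Hunk 5: at line 1 remove [abtrl,vpy,bspqx] add [eec,oss,qweib] -> 15 lines: iysw eec oss qweib phiv apsc slt lxxze crl bmic vpep lkxuy kxxty qzsra hff
Hunk 6: at line 5 remove [slt,lxxze,crl] add [sbq,zbgx,oiip] -> 15 lines: iysw eec oss qweib phiv apsc sbq zbgx oiip bmic vpep lkxuy kxxty qzsra hff

Answer: iysw
eec
oss
qweib
phiv
apsc
sbq
zbgx
oiip
bmic
vpep
lkxuy
kxxty
qzsra
hff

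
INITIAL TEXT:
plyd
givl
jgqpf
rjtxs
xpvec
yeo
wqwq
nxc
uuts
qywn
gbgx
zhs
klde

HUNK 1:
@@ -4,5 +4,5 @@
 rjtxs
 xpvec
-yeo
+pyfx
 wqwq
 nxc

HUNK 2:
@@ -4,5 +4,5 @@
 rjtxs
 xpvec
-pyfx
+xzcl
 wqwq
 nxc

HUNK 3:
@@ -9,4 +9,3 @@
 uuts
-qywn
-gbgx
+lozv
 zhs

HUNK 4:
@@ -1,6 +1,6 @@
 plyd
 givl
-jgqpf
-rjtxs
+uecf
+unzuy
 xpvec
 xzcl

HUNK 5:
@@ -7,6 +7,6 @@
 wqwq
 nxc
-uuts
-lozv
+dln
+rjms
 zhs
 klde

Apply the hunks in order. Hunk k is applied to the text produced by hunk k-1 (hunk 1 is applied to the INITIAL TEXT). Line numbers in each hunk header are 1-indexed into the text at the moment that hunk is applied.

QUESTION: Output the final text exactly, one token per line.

Hunk 1: at line 4 remove [yeo] add [pyfx] -> 13 lines: plyd givl jgqpf rjtxs xpvec pyfx wqwq nxc uuts qywn gbgx zhs klde
Hunk 2: at line 4 remove [pyfx] add [xzcl] -> 13 lines: plyd givl jgqpf rjtxs xpvec xzcl wqwq nxc uuts qywn gbgx zhs klde
Hunk 3: at line 9 remove [qywn,gbgx] add [lozv] -> 12 lines: plyd givl jgqpf rjtxs xpvec xzcl wqwq nxc uuts lozv zhs klde
Hunk 4: at line 1 remove [jgqpf,rjtxs] add [uecf,unzuy] -> 12 lines: plyd givl uecf unzuy xpvec xzcl wqwq nxc uuts lozv zhs klde
Hunk 5: at line 7 remove [uuts,lozv] add [dln,rjms] -> 12 lines: plyd givl uecf unzuy xpvec xzcl wqwq nxc dln rjms zhs klde

Answer: plyd
givl
uecf
unzuy
xpvec
xzcl
wqwq
nxc
dln
rjms
zhs
klde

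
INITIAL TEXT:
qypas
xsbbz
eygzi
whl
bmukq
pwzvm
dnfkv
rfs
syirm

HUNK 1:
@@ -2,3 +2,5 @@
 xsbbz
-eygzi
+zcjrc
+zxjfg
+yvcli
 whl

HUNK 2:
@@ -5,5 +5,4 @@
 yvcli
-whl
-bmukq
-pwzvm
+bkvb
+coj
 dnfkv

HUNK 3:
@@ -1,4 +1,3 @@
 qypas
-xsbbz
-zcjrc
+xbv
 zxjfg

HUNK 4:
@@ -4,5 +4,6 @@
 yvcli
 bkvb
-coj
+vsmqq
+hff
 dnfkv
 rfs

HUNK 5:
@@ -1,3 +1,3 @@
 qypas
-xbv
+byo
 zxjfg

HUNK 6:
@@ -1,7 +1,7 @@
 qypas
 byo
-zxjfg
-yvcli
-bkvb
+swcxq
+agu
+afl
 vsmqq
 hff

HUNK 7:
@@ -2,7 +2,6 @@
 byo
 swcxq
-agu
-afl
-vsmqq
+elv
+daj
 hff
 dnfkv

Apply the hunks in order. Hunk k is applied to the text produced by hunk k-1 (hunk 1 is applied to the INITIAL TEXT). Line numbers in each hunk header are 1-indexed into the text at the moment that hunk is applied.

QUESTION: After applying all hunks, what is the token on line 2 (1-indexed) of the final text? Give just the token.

Hunk 1: at line 2 remove [eygzi] add [zcjrc,zxjfg,yvcli] -> 11 lines: qypas xsbbz zcjrc zxjfg yvcli whl bmukq pwzvm dnfkv rfs syirm
Hunk 2: at line 5 remove [whl,bmukq,pwzvm] add [bkvb,coj] -> 10 lines: qypas xsbbz zcjrc zxjfg yvcli bkvb coj dnfkv rfs syirm
Hunk 3: at line 1 remove [xsbbz,zcjrc] add [xbv] -> 9 lines: qypas xbv zxjfg yvcli bkvb coj dnfkv rfs syirm
Hunk 4: at line 4 remove [coj] add [vsmqq,hff] -> 10 lines: qypas xbv zxjfg yvcli bkvb vsmqq hff dnfkv rfs syirm
Hunk 5: at line 1 remove [xbv] add [byo] -> 10 lines: qypas byo zxjfg yvcli bkvb vsmqq hff dnfkv rfs syirm
Hunk 6: at line 1 remove [zxjfg,yvcli,bkvb] add [swcxq,agu,afl] -> 10 lines: qypas byo swcxq agu afl vsmqq hff dnfkv rfs syirm
Hunk 7: at line 2 remove [agu,afl,vsmqq] add [elv,daj] -> 9 lines: qypas byo swcxq elv daj hff dnfkv rfs syirm
Final line 2: byo

Answer: byo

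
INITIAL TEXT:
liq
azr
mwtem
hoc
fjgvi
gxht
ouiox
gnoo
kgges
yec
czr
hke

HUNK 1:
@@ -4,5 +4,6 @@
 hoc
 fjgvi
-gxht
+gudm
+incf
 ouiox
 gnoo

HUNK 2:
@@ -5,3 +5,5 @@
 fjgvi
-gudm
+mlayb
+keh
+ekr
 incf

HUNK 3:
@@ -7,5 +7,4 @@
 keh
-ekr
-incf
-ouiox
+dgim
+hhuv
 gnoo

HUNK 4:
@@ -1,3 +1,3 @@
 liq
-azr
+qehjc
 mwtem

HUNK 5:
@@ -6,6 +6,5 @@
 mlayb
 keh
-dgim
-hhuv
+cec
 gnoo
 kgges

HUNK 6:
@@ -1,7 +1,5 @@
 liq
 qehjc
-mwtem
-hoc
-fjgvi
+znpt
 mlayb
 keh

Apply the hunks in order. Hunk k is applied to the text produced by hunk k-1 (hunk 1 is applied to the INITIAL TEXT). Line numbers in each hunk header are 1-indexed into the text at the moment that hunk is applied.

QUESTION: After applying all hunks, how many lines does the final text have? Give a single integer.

Answer: 11

Derivation:
Hunk 1: at line 4 remove [gxht] add [gudm,incf] -> 13 lines: liq azr mwtem hoc fjgvi gudm incf ouiox gnoo kgges yec czr hke
Hunk 2: at line 5 remove [gudm] add [mlayb,keh,ekr] -> 15 lines: liq azr mwtem hoc fjgvi mlayb keh ekr incf ouiox gnoo kgges yec czr hke
Hunk 3: at line 7 remove [ekr,incf,ouiox] add [dgim,hhuv] -> 14 lines: liq azr mwtem hoc fjgvi mlayb keh dgim hhuv gnoo kgges yec czr hke
Hunk 4: at line 1 remove [azr] add [qehjc] -> 14 lines: liq qehjc mwtem hoc fjgvi mlayb keh dgim hhuv gnoo kgges yec czr hke
Hunk 5: at line 6 remove [dgim,hhuv] add [cec] -> 13 lines: liq qehjc mwtem hoc fjgvi mlayb keh cec gnoo kgges yec czr hke
Hunk 6: at line 1 remove [mwtem,hoc,fjgvi] add [znpt] -> 11 lines: liq qehjc znpt mlayb keh cec gnoo kgges yec czr hke
Final line count: 11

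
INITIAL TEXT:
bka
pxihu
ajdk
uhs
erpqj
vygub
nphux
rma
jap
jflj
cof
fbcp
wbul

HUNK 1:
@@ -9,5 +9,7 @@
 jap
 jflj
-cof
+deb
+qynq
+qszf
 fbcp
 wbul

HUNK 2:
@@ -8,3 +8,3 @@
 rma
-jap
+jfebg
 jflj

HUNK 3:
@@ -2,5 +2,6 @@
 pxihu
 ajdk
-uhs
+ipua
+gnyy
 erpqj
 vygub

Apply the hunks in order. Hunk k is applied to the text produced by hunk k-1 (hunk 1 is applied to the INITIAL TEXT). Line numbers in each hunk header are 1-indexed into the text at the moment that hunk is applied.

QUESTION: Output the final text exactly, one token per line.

Hunk 1: at line 9 remove [cof] add [deb,qynq,qszf] -> 15 lines: bka pxihu ajdk uhs erpqj vygub nphux rma jap jflj deb qynq qszf fbcp wbul
Hunk 2: at line 8 remove [jap] add [jfebg] -> 15 lines: bka pxihu ajdk uhs erpqj vygub nphux rma jfebg jflj deb qynq qszf fbcp wbul
Hunk 3: at line 2 remove [uhs] add [ipua,gnyy] -> 16 lines: bka pxihu ajdk ipua gnyy erpqj vygub nphux rma jfebg jflj deb qynq qszf fbcp wbul

Answer: bka
pxihu
ajdk
ipua
gnyy
erpqj
vygub
nphux
rma
jfebg
jflj
deb
qynq
qszf
fbcp
wbul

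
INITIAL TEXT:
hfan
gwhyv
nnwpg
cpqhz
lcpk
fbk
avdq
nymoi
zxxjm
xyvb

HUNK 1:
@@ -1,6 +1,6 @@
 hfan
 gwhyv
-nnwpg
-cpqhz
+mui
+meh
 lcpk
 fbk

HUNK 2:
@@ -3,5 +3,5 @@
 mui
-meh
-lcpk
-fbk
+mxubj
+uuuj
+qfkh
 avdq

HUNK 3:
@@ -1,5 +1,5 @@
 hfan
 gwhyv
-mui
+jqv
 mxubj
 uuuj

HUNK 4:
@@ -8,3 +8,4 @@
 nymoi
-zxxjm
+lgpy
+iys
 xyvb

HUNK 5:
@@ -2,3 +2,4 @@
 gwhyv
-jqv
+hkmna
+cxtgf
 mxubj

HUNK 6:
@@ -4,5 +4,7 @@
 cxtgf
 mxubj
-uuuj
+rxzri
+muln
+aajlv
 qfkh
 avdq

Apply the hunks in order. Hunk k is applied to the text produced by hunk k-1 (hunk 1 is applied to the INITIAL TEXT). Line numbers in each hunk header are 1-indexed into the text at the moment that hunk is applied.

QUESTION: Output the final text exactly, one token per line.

Hunk 1: at line 1 remove [nnwpg,cpqhz] add [mui,meh] -> 10 lines: hfan gwhyv mui meh lcpk fbk avdq nymoi zxxjm xyvb
Hunk 2: at line 3 remove [meh,lcpk,fbk] add [mxubj,uuuj,qfkh] -> 10 lines: hfan gwhyv mui mxubj uuuj qfkh avdq nymoi zxxjm xyvb
Hunk 3: at line 1 remove [mui] add [jqv] -> 10 lines: hfan gwhyv jqv mxubj uuuj qfkh avdq nymoi zxxjm xyvb
Hunk 4: at line 8 remove [zxxjm] add [lgpy,iys] -> 11 lines: hfan gwhyv jqv mxubj uuuj qfkh avdq nymoi lgpy iys xyvb
Hunk 5: at line 2 remove [jqv] add [hkmna,cxtgf] -> 12 lines: hfan gwhyv hkmna cxtgf mxubj uuuj qfkh avdq nymoi lgpy iys xyvb
Hunk 6: at line 4 remove [uuuj] add [rxzri,muln,aajlv] -> 14 lines: hfan gwhyv hkmna cxtgf mxubj rxzri muln aajlv qfkh avdq nymoi lgpy iys xyvb

Answer: hfan
gwhyv
hkmna
cxtgf
mxubj
rxzri
muln
aajlv
qfkh
avdq
nymoi
lgpy
iys
xyvb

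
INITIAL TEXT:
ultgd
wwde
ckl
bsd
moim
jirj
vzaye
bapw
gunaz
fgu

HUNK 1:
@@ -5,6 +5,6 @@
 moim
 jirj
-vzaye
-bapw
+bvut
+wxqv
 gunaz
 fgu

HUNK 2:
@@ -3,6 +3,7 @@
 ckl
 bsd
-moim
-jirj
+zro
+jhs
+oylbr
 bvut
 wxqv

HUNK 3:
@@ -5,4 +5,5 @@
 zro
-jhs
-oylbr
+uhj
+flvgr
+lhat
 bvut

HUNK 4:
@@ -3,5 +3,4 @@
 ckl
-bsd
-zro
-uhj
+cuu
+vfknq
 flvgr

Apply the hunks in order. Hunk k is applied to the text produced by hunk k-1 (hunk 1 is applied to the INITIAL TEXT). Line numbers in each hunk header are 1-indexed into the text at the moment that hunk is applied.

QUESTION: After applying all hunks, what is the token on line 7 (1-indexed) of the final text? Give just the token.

Answer: lhat

Derivation:
Hunk 1: at line 5 remove [vzaye,bapw] add [bvut,wxqv] -> 10 lines: ultgd wwde ckl bsd moim jirj bvut wxqv gunaz fgu
Hunk 2: at line 3 remove [moim,jirj] add [zro,jhs,oylbr] -> 11 lines: ultgd wwde ckl bsd zro jhs oylbr bvut wxqv gunaz fgu
Hunk 3: at line 5 remove [jhs,oylbr] add [uhj,flvgr,lhat] -> 12 lines: ultgd wwde ckl bsd zro uhj flvgr lhat bvut wxqv gunaz fgu
Hunk 4: at line 3 remove [bsd,zro,uhj] add [cuu,vfknq] -> 11 lines: ultgd wwde ckl cuu vfknq flvgr lhat bvut wxqv gunaz fgu
Final line 7: lhat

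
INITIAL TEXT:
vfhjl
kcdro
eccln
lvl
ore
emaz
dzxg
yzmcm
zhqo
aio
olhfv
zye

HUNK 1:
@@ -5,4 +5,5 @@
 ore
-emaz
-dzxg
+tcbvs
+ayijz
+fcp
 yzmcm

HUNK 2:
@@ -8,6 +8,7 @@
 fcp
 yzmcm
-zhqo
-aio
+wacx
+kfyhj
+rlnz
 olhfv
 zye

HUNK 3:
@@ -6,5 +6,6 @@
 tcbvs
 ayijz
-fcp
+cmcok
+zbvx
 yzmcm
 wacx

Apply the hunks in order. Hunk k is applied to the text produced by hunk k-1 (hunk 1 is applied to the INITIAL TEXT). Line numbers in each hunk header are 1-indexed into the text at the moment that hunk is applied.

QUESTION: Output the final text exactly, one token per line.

Answer: vfhjl
kcdro
eccln
lvl
ore
tcbvs
ayijz
cmcok
zbvx
yzmcm
wacx
kfyhj
rlnz
olhfv
zye

Derivation:
Hunk 1: at line 5 remove [emaz,dzxg] add [tcbvs,ayijz,fcp] -> 13 lines: vfhjl kcdro eccln lvl ore tcbvs ayijz fcp yzmcm zhqo aio olhfv zye
Hunk 2: at line 8 remove [zhqo,aio] add [wacx,kfyhj,rlnz] -> 14 lines: vfhjl kcdro eccln lvl ore tcbvs ayijz fcp yzmcm wacx kfyhj rlnz olhfv zye
Hunk 3: at line 6 remove [fcp] add [cmcok,zbvx] -> 15 lines: vfhjl kcdro eccln lvl ore tcbvs ayijz cmcok zbvx yzmcm wacx kfyhj rlnz olhfv zye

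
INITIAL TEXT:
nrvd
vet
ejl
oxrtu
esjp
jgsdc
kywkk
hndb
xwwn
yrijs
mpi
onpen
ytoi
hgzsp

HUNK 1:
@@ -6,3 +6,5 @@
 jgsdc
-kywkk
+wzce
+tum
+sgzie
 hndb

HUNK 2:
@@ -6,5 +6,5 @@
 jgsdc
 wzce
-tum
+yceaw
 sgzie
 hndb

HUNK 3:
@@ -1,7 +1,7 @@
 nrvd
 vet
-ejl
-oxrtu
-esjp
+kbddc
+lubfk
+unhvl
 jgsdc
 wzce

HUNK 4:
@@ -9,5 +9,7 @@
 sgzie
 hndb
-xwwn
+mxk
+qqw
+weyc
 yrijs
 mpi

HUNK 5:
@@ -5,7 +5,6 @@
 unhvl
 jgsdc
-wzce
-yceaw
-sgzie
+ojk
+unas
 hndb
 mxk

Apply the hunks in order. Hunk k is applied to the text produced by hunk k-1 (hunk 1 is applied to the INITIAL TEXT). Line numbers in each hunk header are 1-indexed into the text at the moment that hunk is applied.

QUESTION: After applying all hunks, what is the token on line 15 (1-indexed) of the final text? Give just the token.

Answer: onpen

Derivation:
Hunk 1: at line 6 remove [kywkk] add [wzce,tum,sgzie] -> 16 lines: nrvd vet ejl oxrtu esjp jgsdc wzce tum sgzie hndb xwwn yrijs mpi onpen ytoi hgzsp
Hunk 2: at line 6 remove [tum] add [yceaw] -> 16 lines: nrvd vet ejl oxrtu esjp jgsdc wzce yceaw sgzie hndb xwwn yrijs mpi onpen ytoi hgzsp
Hunk 3: at line 1 remove [ejl,oxrtu,esjp] add [kbddc,lubfk,unhvl] -> 16 lines: nrvd vet kbddc lubfk unhvl jgsdc wzce yceaw sgzie hndb xwwn yrijs mpi onpen ytoi hgzsp
Hunk 4: at line 9 remove [xwwn] add [mxk,qqw,weyc] -> 18 lines: nrvd vet kbddc lubfk unhvl jgsdc wzce yceaw sgzie hndb mxk qqw weyc yrijs mpi onpen ytoi hgzsp
Hunk 5: at line 5 remove [wzce,yceaw,sgzie] add [ojk,unas] -> 17 lines: nrvd vet kbddc lubfk unhvl jgsdc ojk unas hndb mxk qqw weyc yrijs mpi onpen ytoi hgzsp
Final line 15: onpen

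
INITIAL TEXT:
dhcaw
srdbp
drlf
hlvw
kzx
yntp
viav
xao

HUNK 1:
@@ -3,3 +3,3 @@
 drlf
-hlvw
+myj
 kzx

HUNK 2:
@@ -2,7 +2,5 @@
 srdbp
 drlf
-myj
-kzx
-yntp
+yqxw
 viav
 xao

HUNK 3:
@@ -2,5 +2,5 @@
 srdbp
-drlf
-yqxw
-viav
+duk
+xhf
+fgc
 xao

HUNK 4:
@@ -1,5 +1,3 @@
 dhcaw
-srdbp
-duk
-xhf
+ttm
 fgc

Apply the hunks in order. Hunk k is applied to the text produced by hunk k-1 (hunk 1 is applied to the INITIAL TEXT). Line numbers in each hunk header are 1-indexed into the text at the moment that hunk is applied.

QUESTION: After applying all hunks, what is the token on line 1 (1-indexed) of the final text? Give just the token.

Hunk 1: at line 3 remove [hlvw] add [myj] -> 8 lines: dhcaw srdbp drlf myj kzx yntp viav xao
Hunk 2: at line 2 remove [myj,kzx,yntp] add [yqxw] -> 6 lines: dhcaw srdbp drlf yqxw viav xao
Hunk 3: at line 2 remove [drlf,yqxw,viav] add [duk,xhf,fgc] -> 6 lines: dhcaw srdbp duk xhf fgc xao
Hunk 4: at line 1 remove [srdbp,duk,xhf] add [ttm] -> 4 lines: dhcaw ttm fgc xao
Final line 1: dhcaw

Answer: dhcaw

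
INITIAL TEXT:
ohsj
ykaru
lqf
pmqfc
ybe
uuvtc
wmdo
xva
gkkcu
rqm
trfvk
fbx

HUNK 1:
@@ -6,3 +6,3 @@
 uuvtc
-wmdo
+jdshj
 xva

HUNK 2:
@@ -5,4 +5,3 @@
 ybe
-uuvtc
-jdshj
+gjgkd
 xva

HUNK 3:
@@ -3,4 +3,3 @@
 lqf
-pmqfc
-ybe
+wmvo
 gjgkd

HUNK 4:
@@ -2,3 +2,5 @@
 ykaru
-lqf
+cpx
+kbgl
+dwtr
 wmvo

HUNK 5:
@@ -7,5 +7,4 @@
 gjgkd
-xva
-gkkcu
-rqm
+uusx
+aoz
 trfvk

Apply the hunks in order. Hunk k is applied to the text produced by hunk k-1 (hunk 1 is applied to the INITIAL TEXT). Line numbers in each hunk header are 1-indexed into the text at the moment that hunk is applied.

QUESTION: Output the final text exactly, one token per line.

Hunk 1: at line 6 remove [wmdo] add [jdshj] -> 12 lines: ohsj ykaru lqf pmqfc ybe uuvtc jdshj xva gkkcu rqm trfvk fbx
Hunk 2: at line 5 remove [uuvtc,jdshj] add [gjgkd] -> 11 lines: ohsj ykaru lqf pmqfc ybe gjgkd xva gkkcu rqm trfvk fbx
Hunk 3: at line 3 remove [pmqfc,ybe] add [wmvo] -> 10 lines: ohsj ykaru lqf wmvo gjgkd xva gkkcu rqm trfvk fbx
Hunk 4: at line 2 remove [lqf] add [cpx,kbgl,dwtr] -> 12 lines: ohsj ykaru cpx kbgl dwtr wmvo gjgkd xva gkkcu rqm trfvk fbx
Hunk 5: at line 7 remove [xva,gkkcu,rqm] add [uusx,aoz] -> 11 lines: ohsj ykaru cpx kbgl dwtr wmvo gjgkd uusx aoz trfvk fbx

Answer: ohsj
ykaru
cpx
kbgl
dwtr
wmvo
gjgkd
uusx
aoz
trfvk
fbx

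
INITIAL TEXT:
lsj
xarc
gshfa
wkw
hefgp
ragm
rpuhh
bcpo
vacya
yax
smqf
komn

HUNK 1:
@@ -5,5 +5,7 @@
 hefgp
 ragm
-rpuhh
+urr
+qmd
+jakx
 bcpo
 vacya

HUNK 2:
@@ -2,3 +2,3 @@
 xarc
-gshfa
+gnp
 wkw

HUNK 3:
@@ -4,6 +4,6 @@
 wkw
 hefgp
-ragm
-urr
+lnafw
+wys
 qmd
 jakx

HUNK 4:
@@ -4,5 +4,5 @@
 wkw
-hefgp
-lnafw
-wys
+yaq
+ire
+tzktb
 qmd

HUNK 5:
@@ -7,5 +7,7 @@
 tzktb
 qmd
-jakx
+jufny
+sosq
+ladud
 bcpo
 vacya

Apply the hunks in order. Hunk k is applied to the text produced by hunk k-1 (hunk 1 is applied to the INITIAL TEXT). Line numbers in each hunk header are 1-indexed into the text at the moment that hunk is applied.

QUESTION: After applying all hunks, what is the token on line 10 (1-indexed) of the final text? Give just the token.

Hunk 1: at line 5 remove [rpuhh] add [urr,qmd,jakx] -> 14 lines: lsj xarc gshfa wkw hefgp ragm urr qmd jakx bcpo vacya yax smqf komn
Hunk 2: at line 2 remove [gshfa] add [gnp] -> 14 lines: lsj xarc gnp wkw hefgp ragm urr qmd jakx bcpo vacya yax smqf komn
Hunk 3: at line 4 remove [ragm,urr] add [lnafw,wys] -> 14 lines: lsj xarc gnp wkw hefgp lnafw wys qmd jakx bcpo vacya yax smqf komn
Hunk 4: at line 4 remove [hefgp,lnafw,wys] add [yaq,ire,tzktb] -> 14 lines: lsj xarc gnp wkw yaq ire tzktb qmd jakx bcpo vacya yax smqf komn
Hunk 5: at line 7 remove [jakx] add [jufny,sosq,ladud] -> 16 lines: lsj xarc gnp wkw yaq ire tzktb qmd jufny sosq ladud bcpo vacya yax smqf komn
Final line 10: sosq

Answer: sosq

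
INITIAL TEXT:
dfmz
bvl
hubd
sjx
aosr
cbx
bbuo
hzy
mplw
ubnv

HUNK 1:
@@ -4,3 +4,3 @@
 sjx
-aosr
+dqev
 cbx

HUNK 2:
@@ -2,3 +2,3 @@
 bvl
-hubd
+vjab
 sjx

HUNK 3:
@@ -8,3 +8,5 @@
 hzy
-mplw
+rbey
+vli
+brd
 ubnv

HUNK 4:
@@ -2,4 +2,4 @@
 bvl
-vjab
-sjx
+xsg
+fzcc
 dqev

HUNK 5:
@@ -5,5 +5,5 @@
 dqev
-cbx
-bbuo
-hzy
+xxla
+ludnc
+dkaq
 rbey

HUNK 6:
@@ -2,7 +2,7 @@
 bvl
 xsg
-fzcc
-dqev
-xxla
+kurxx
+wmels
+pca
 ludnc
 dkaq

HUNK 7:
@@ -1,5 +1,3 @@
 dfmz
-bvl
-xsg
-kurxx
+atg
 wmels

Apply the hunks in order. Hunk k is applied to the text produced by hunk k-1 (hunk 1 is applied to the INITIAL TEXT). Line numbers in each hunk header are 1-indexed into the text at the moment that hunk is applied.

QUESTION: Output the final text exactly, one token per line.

Hunk 1: at line 4 remove [aosr] add [dqev] -> 10 lines: dfmz bvl hubd sjx dqev cbx bbuo hzy mplw ubnv
Hunk 2: at line 2 remove [hubd] add [vjab] -> 10 lines: dfmz bvl vjab sjx dqev cbx bbuo hzy mplw ubnv
Hunk 3: at line 8 remove [mplw] add [rbey,vli,brd] -> 12 lines: dfmz bvl vjab sjx dqev cbx bbuo hzy rbey vli brd ubnv
Hunk 4: at line 2 remove [vjab,sjx] add [xsg,fzcc] -> 12 lines: dfmz bvl xsg fzcc dqev cbx bbuo hzy rbey vli brd ubnv
Hunk 5: at line 5 remove [cbx,bbuo,hzy] add [xxla,ludnc,dkaq] -> 12 lines: dfmz bvl xsg fzcc dqev xxla ludnc dkaq rbey vli brd ubnv
Hunk 6: at line 2 remove [fzcc,dqev,xxla] add [kurxx,wmels,pca] -> 12 lines: dfmz bvl xsg kurxx wmels pca ludnc dkaq rbey vli brd ubnv
Hunk 7: at line 1 remove [bvl,xsg,kurxx] add [atg] -> 10 lines: dfmz atg wmels pca ludnc dkaq rbey vli brd ubnv

Answer: dfmz
atg
wmels
pca
ludnc
dkaq
rbey
vli
brd
ubnv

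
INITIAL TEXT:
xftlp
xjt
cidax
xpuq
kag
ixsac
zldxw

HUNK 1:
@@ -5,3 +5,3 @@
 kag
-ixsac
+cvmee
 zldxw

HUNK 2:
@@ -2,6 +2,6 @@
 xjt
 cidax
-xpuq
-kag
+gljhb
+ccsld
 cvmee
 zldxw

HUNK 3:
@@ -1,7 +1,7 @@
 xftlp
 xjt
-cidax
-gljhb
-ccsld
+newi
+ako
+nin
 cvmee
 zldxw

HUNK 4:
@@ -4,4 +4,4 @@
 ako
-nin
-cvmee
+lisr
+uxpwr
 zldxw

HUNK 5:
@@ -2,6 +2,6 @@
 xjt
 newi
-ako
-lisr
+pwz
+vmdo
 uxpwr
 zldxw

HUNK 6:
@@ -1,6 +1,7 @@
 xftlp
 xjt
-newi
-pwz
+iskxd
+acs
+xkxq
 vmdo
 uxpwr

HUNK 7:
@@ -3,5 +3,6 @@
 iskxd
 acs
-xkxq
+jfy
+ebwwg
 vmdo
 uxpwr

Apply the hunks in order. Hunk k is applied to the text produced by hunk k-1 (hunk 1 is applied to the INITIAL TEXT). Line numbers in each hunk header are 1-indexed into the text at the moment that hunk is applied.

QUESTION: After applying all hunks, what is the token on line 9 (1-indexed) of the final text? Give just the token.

Hunk 1: at line 5 remove [ixsac] add [cvmee] -> 7 lines: xftlp xjt cidax xpuq kag cvmee zldxw
Hunk 2: at line 2 remove [xpuq,kag] add [gljhb,ccsld] -> 7 lines: xftlp xjt cidax gljhb ccsld cvmee zldxw
Hunk 3: at line 1 remove [cidax,gljhb,ccsld] add [newi,ako,nin] -> 7 lines: xftlp xjt newi ako nin cvmee zldxw
Hunk 4: at line 4 remove [nin,cvmee] add [lisr,uxpwr] -> 7 lines: xftlp xjt newi ako lisr uxpwr zldxw
Hunk 5: at line 2 remove [ako,lisr] add [pwz,vmdo] -> 7 lines: xftlp xjt newi pwz vmdo uxpwr zldxw
Hunk 6: at line 1 remove [newi,pwz] add [iskxd,acs,xkxq] -> 8 lines: xftlp xjt iskxd acs xkxq vmdo uxpwr zldxw
Hunk 7: at line 3 remove [xkxq] add [jfy,ebwwg] -> 9 lines: xftlp xjt iskxd acs jfy ebwwg vmdo uxpwr zldxw
Final line 9: zldxw

Answer: zldxw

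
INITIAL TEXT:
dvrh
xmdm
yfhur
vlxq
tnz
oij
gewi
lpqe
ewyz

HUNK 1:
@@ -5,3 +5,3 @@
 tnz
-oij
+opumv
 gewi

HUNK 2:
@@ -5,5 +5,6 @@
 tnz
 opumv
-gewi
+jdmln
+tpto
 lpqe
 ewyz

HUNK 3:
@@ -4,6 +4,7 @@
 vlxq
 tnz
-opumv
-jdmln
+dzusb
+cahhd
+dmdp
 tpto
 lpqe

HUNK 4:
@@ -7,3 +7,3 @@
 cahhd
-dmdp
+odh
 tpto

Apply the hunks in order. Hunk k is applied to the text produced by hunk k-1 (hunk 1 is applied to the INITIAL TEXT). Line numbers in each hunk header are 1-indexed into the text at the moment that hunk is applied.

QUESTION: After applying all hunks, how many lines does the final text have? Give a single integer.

Answer: 11

Derivation:
Hunk 1: at line 5 remove [oij] add [opumv] -> 9 lines: dvrh xmdm yfhur vlxq tnz opumv gewi lpqe ewyz
Hunk 2: at line 5 remove [gewi] add [jdmln,tpto] -> 10 lines: dvrh xmdm yfhur vlxq tnz opumv jdmln tpto lpqe ewyz
Hunk 3: at line 4 remove [opumv,jdmln] add [dzusb,cahhd,dmdp] -> 11 lines: dvrh xmdm yfhur vlxq tnz dzusb cahhd dmdp tpto lpqe ewyz
Hunk 4: at line 7 remove [dmdp] add [odh] -> 11 lines: dvrh xmdm yfhur vlxq tnz dzusb cahhd odh tpto lpqe ewyz
Final line count: 11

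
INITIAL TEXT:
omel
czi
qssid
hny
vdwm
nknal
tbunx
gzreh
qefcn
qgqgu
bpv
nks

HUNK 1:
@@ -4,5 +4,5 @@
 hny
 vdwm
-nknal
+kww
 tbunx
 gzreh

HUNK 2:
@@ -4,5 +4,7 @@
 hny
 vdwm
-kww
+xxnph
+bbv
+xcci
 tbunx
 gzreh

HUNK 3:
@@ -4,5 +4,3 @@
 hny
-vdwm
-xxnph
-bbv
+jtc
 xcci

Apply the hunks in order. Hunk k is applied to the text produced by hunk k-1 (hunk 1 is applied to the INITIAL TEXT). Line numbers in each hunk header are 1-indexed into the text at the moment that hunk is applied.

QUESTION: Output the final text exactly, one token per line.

Hunk 1: at line 4 remove [nknal] add [kww] -> 12 lines: omel czi qssid hny vdwm kww tbunx gzreh qefcn qgqgu bpv nks
Hunk 2: at line 4 remove [kww] add [xxnph,bbv,xcci] -> 14 lines: omel czi qssid hny vdwm xxnph bbv xcci tbunx gzreh qefcn qgqgu bpv nks
Hunk 3: at line 4 remove [vdwm,xxnph,bbv] add [jtc] -> 12 lines: omel czi qssid hny jtc xcci tbunx gzreh qefcn qgqgu bpv nks

Answer: omel
czi
qssid
hny
jtc
xcci
tbunx
gzreh
qefcn
qgqgu
bpv
nks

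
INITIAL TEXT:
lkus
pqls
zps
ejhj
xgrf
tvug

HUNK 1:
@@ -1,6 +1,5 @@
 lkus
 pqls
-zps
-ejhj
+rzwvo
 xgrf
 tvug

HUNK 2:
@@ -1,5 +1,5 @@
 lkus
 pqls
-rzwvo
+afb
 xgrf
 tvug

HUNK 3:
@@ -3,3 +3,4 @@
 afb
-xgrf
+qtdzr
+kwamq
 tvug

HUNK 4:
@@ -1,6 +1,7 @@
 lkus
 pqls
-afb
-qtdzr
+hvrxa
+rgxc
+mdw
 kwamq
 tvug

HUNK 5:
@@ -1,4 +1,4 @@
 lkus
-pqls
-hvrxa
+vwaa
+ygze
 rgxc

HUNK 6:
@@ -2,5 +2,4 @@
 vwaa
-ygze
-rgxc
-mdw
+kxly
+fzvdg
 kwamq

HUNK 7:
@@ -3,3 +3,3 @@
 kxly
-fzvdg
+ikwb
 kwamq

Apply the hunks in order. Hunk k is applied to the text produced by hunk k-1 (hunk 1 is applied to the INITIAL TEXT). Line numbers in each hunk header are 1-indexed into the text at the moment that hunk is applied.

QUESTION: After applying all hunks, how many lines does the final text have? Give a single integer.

Hunk 1: at line 1 remove [zps,ejhj] add [rzwvo] -> 5 lines: lkus pqls rzwvo xgrf tvug
Hunk 2: at line 1 remove [rzwvo] add [afb] -> 5 lines: lkus pqls afb xgrf tvug
Hunk 3: at line 3 remove [xgrf] add [qtdzr,kwamq] -> 6 lines: lkus pqls afb qtdzr kwamq tvug
Hunk 4: at line 1 remove [afb,qtdzr] add [hvrxa,rgxc,mdw] -> 7 lines: lkus pqls hvrxa rgxc mdw kwamq tvug
Hunk 5: at line 1 remove [pqls,hvrxa] add [vwaa,ygze] -> 7 lines: lkus vwaa ygze rgxc mdw kwamq tvug
Hunk 6: at line 2 remove [ygze,rgxc,mdw] add [kxly,fzvdg] -> 6 lines: lkus vwaa kxly fzvdg kwamq tvug
Hunk 7: at line 3 remove [fzvdg] add [ikwb] -> 6 lines: lkus vwaa kxly ikwb kwamq tvug
Final line count: 6

Answer: 6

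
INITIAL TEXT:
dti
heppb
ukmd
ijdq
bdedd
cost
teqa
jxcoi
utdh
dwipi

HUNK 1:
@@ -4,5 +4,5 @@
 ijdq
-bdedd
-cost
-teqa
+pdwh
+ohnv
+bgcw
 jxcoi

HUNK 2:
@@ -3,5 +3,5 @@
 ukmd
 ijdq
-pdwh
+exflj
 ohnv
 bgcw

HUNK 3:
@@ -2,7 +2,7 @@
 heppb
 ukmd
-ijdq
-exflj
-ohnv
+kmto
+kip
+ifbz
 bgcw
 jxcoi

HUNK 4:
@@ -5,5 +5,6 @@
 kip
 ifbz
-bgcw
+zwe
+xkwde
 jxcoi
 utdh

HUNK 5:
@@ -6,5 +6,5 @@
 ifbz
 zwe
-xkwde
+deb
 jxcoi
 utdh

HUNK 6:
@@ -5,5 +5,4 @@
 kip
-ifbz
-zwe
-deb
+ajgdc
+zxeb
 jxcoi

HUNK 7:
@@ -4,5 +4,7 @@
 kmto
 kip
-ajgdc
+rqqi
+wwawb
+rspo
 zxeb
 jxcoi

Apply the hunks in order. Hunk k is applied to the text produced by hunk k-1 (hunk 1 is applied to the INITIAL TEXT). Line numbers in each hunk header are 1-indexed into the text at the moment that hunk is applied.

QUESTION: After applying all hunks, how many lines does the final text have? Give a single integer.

Hunk 1: at line 4 remove [bdedd,cost,teqa] add [pdwh,ohnv,bgcw] -> 10 lines: dti heppb ukmd ijdq pdwh ohnv bgcw jxcoi utdh dwipi
Hunk 2: at line 3 remove [pdwh] add [exflj] -> 10 lines: dti heppb ukmd ijdq exflj ohnv bgcw jxcoi utdh dwipi
Hunk 3: at line 2 remove [ijdq,exflj,ohnv] add [kmto,kip,ifbz] -> 10 lines: dti heppb ukmd kmto kip ifbz bgcw jxcoi utdh dwipi
Hunk 4: at line 5 remove [bgcw] add [zwe,xkwde] -> 11 lines: dti heppb ukmd kmto kip ifbz zwe xkwde jxcoi utdh dwipi
Hunk 5: at line 6 remove [xkwde] add [deb] -> 11 lines: dti heppb ukmd kmto kip ifbz zwe deb jxcoi utdh dwipi
Hunk 6: at line 5 remove [ifbz,zwe,deb] add [ajgdc,zxeb] -> 10 lines: dti heppb ukmd kmto kip ajgdc zxeb jxcoi utdh dwipi
Hunk 7: at line 4 remove [ajgdc] add [rqqi,wwawb,rspo] -> 12 lines: dti heppb ukmd kmto kip rqqi wwawb rspo zxeb jxcoi utdh dwipi
Final line count: 12

Answer: 12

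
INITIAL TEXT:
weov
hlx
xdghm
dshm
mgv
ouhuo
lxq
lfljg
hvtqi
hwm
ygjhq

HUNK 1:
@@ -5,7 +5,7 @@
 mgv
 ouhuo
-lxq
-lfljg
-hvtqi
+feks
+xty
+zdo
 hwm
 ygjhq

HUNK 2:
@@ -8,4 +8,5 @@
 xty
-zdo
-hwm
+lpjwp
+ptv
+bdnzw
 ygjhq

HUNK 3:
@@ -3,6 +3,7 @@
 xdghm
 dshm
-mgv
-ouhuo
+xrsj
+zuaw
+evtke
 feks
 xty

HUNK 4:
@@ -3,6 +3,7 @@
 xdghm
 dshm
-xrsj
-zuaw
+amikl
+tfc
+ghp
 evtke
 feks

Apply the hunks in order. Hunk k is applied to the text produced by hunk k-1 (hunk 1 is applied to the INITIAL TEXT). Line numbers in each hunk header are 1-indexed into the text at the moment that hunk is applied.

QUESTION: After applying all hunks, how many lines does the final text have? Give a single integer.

Hunk 1: at line 5 remove [lxq,lfljg,hvtqi] add [feks,xty,zdo] -> 11 lines: weov hlx xdghm dshm mgv ouhuo feks xty zdo hwm ygjhq
Hunk 2: at line 8 remove [zdo,hwm] add [lpjwp,ptv,bdnzw] -> 12 lines: weov hlx xdghm dshm mgv ouhuo feks xty lpjwp ptv bdnzw ygjhq
Hunk 3: at line 3 remove [mgv,ouhuo] add [xrsj,zuaw,evtke] -> 13 lines: weov hlx xdghm dshm xrsj zuaw evtke feks xty lpjwp ptv bdnzw ygjhq
Hunk 4: at line 3 remove [xrsj,zuaw] add [amikl,tfc,ghp] -> 14 lines: weov hlx xdghm dshm amikl tfc ghp evtke feks xty lpjwp ptv bdnzw ygjhq
Final line count: 14

Answer: 14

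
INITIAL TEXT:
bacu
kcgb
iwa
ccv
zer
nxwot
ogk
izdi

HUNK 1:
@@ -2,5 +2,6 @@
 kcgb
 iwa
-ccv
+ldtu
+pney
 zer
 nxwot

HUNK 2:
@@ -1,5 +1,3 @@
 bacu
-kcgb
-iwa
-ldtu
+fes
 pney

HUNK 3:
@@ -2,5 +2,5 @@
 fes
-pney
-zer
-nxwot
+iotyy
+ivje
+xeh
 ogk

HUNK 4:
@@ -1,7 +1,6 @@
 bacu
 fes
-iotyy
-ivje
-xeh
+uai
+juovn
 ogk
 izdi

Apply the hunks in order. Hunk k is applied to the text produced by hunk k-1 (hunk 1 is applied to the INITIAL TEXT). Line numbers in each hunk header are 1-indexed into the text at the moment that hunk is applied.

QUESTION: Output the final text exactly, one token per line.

Hunk 1: at line 2 remove [ccv] add [ldtu,pney] -> 9 lines: bacu kcgb iwa ldtu pney zer nxwot ogk izdi
Hunk 2: at line 1 remove [kcgb,iwa,ldtu] add [fes] -> 7 lines: bacu fes pney zer nxwot ogk izdi
Hunk 3: at line 2 remove [pney,zer,nxwot] add [iotyy,ivje,xeh] -> 7 lines: bacu fes iotyy ivje xeh ogk izdi
Hunk 4: at line 1 remove [iotyy,ivje,xeh] add [uai,juovn] -> 6 lines: bacu fes uai juovn ogk izdi

Answer: bacu
fes
uai
juovn
ogk
izdi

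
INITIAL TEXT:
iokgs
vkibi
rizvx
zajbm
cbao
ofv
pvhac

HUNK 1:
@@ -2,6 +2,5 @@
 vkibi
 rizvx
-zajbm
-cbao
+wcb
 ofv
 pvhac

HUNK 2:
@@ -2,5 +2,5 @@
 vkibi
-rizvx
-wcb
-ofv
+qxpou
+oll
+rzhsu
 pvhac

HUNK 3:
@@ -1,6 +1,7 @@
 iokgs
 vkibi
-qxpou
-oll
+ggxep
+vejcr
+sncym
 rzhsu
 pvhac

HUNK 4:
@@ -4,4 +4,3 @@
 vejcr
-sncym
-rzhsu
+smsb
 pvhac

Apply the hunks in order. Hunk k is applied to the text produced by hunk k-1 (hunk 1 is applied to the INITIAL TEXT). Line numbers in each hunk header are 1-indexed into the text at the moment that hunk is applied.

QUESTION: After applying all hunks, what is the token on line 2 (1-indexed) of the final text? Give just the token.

Hunk 1: at line 2 remove [zajbm,cbao] add [wcb] -> 6 lines: iokgs vkibi rizvx wcb ofv pvhac
Hunk 2: at line 2 remove [rizvx,wcb,ofv] add [qxpou,oll,rzhsu] -> 6 lines: iokgs vkibi qxpou oll rzhsu pvhac
Hunk 3: at line 1 remove [qxpou,oll] add [ggxep,vejcr,sncym] -> 7 lines: iokgs vkibi ggxep vejcr sncym rzhsu pvhac
Hunk 4: at line 4 remove [sncym,rzhsu] add [smsb] -> 6 lines: iokgs vkibi ggxep vejcr smsb pvhac
Final line 2: vkibi

Answer: vkibi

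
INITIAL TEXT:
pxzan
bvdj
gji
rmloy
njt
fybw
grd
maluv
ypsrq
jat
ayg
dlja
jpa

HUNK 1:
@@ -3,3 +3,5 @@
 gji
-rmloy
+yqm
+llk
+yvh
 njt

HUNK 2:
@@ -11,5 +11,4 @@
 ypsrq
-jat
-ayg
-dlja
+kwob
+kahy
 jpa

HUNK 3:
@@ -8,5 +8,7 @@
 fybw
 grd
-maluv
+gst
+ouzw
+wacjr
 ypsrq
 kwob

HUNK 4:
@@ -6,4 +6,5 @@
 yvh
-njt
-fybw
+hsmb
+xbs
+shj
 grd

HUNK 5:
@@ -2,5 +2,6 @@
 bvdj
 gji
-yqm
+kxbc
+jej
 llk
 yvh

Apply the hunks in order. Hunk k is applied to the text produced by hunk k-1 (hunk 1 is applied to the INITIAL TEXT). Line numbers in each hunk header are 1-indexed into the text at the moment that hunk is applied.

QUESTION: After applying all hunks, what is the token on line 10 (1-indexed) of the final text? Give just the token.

Hunk 1: at line 3 remove [rmloy] add [yqm,llk,yvh] -> 15 lines: pxzan bvdj gji yqm llk yvh njt fybw grd maluv ypsrq jat ayg dlja jpa
Hunk 2: at line 11 remove [jat,ayg,dlja] add [kwob,kahy] -> 14 lines: pxzan bvdj gji yqm llk yvh njt fybw grd maluv ypsrq kwob kahy jpa
Hunk 3: at line 8 remove [maluv] add [gst,ouzw,wacjr] -> 16 lines: pxzan bvdj gji yqm llk yvh njt fybw grd gst ouzw wacjr ypsrq kwob kahy jpa
Hunk 4: at line 6 remove [njt,fybw] add [hsmb,xbs,shj] -> 17 lines: pxzan bvdj gji yqm llk yvh hsmb xbs shj grd gst ouzw wacjr ypsrq kwob kahy jpa
Hunk 5: at line 2 remove [yqm] add [kxbc,jej] -> 18 lines: pxzan bvdj gji kxbc jej llk yvh hsmb xbs shj grd gst ouzw wacjr ypsrq kwob kahy jpa
Final line 10: shj

Answer: shj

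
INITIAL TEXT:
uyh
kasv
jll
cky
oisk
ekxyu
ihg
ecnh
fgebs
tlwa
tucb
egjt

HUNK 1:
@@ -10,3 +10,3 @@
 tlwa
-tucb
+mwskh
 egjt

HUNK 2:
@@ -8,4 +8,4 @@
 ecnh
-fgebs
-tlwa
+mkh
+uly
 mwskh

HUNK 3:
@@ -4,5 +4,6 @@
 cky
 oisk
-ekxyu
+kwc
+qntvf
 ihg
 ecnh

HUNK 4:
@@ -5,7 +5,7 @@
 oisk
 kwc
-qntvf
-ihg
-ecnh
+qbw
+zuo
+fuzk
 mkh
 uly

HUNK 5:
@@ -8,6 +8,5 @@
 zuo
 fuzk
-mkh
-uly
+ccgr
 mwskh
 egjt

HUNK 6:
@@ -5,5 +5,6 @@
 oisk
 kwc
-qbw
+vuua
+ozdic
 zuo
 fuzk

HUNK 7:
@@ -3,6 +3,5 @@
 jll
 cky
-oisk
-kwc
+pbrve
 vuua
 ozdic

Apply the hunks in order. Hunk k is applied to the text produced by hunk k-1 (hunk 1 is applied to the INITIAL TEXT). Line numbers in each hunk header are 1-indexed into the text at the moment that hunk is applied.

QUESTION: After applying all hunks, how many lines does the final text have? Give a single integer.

Hunk 1: at line 10 remove [tucb] add [mwskh] -> 12 lines: uyh kasv jll cky oisk ekxyu ihg ecnh fgebs tlwa mwskh egjt
Hunk 2: at line 8 remove [fgebs,tlwa] add [mkh,uly] -> 12 lines: uyh kasv jll cky oisk ekxyu ihg ecnh mkh uly mwskh egjt
Hunk 3: at line 4 remove [ekxyu] add [kwc,qntvf] -> 13 lines: uyh kasv jll cky oisk kwc qntvf ihg ecnh mkh uly mwskh egjt
Hunk 4: at line 5 remove [qntvf,ihg,ecnh] add [qbw,zuo,fuzk] -> 13 lines: uyh kasv jll cky oisk kwc qbw zuo fuzk mkh uly mwskh egjt
Hunk 5: at line 8 remove [mkh,uly] add [ccgr] -> 12 lines: uyh kasv jll cky oisk kwc qbw zuo fuzk ccgr mwskh egjt
Hunk 6: at line 5 remove [qbw] add [vuua,ozdic] -> 13 lines: uyh kasv jll cky oisk kwc vuua ozdic zuo fuzk ccgr mwskh egjt
Hunk 7: at line 3 remove [oisk,kwc] add [pbrve] -> 12 lines: uyh kasv jll cky pbrve vuua ozdic zuo fuzk ccgr mwskh egjt
Final line count: 12

Answer: 12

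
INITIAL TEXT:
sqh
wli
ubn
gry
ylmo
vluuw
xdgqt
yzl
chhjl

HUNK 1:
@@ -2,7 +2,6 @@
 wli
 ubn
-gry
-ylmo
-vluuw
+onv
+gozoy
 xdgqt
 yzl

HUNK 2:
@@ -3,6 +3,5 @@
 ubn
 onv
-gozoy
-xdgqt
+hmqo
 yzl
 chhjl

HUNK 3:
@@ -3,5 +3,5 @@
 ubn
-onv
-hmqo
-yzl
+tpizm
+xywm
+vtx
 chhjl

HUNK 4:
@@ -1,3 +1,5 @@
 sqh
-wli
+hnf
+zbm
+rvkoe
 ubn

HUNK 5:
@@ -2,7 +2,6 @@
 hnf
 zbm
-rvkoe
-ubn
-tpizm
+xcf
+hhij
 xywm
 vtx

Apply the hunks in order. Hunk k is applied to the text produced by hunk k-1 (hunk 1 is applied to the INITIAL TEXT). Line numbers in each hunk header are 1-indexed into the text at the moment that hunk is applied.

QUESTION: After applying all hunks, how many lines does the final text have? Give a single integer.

Hunk 1: at line 2 remove [gry,ylmo,vluuw] add [onv,gozoy] -> 8 lines: sqh wli ubn onv gozoy xdgqt yzl chhjl
Hunk 2: at line 3 remove [gozoy,xdgqt] add [hmqo] -> 7 lines: sqh wli ubn onv hmqo yzl chhjl
Hunk 3: at line 3 remove [onv,hmqo,yzl] add [tpizm,xywm,vtx] -> 7 lines: sqh wli ubn tpizm xywm vtx chhjl
Hunk 4: at line 1 remove [wli] add [hnf,zbm,rvkoe] -> 9 lines: sqh hnf zbm rvkoe ubn tpizm xywm vtx chhjl
Hunk 5: at line 2 remove [rvkoe,ubn,tpizm] add [xcf,hhij] -> 8 lines: sqh hnf zbm xcf hhij xywm vtx chhjl
Final line count: 8

Answer: 8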